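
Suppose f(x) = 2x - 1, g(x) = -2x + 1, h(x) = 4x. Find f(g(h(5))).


h(5) = 20
g(20) = -39
f(-39) = -79

-79


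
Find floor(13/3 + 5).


13/3 = 4.3333
4.3333 + 5 = 9.3333
floor(9.3333) = 9

9


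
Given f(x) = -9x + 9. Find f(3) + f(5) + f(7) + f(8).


f(3) = -18
f(5) = -36
f(7) = -54
f(8) = -63
Sum = -171

-171


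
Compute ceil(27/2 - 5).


27/2 = 13.5
13.5 - 5 = 8.5
ceil(8.5) = 9

9


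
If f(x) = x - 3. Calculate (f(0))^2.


f(0) = -3
(-3)^2 = 9

9


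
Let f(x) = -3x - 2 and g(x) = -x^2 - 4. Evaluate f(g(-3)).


g(-3) = -13
f(-13) = 37

37


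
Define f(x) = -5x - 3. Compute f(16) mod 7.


f(16) = -83
-83 mod 7 = 1

1


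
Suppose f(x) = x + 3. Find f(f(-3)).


f(-3) = 0
f(0) = 3

3


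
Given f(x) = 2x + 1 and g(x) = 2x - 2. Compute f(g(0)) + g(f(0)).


-3


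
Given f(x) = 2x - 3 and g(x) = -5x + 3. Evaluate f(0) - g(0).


-6


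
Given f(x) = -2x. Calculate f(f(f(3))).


-24


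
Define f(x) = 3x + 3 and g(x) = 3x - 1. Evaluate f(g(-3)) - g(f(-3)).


f(g(-3)) = -27
g(f(-3)) = -19
Difference = -8

-8


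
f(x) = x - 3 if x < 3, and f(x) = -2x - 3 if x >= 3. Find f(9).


9 satisfies x >= 3
f(9) = -21

-21


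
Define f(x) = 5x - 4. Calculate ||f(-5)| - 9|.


20


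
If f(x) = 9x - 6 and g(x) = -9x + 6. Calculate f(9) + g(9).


f(9) = 75
g(9) = -75
Sum = 0

0


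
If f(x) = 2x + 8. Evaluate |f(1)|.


f(1) = 10
|10| = 10

10


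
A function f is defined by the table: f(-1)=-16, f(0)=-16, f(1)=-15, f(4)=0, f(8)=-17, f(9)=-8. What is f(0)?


-16


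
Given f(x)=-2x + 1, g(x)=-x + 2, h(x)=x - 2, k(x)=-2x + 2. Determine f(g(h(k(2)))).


-11


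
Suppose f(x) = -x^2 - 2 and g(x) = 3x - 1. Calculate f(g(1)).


g(1) = 2
f(2) = (-1)*(2)^2 - 2 = -6

-6


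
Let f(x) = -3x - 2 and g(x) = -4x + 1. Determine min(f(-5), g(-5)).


f(-5) = 13
g(-5) = 21
min = 13

13


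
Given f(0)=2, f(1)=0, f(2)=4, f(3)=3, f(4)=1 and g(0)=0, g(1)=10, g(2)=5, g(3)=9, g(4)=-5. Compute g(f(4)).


f(4) = 1
g(1) = 10

10


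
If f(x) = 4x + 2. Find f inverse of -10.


Solve 4x + 2 = -10
x = (-10 - 2) / 4 = -3

-3


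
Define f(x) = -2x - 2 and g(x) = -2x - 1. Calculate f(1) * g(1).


12


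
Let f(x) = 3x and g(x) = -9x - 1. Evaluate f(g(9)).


g(9) = -82
f(-82) = -246

-246


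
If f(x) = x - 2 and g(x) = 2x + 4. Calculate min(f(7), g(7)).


f(7) = 5
g(7) = 18
min = 5

5


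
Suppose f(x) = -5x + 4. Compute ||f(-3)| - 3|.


16


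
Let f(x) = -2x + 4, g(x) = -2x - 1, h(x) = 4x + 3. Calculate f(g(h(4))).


h(4) = 19
g(19) = -39
f(-39) = 82

82


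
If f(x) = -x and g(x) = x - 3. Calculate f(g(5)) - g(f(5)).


f(g(5)) = -2
g(f(5)) = -8
Difference = 6

6


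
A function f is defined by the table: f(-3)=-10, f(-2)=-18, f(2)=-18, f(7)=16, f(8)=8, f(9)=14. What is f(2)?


Reading from the table at x = 2

-18


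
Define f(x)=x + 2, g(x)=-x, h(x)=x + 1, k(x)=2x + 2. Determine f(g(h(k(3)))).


-7


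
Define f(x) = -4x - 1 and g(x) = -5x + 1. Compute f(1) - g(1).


-1


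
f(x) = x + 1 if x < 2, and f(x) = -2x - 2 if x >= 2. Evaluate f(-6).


-5


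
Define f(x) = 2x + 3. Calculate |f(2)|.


f(2) = 7
|7| = 7

7


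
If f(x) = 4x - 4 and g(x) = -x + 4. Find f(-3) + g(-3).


f(-3) = -16
g(-3) = 7
Sum = -9

-9


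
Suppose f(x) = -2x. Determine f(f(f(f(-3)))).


f(-3) = 6
f(6) = -12
f(-12) = 24
f(24) = -48

-48


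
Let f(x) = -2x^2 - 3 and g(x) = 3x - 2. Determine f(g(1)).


g(1) = 1
f(1) = (-2)*(1)^2 - 3 = -5

-5


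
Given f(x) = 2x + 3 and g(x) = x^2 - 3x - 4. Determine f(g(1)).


g(1) = -6
f(-6) = -9

-9


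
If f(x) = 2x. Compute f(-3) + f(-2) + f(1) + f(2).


-4


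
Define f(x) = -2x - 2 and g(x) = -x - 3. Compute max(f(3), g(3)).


-6


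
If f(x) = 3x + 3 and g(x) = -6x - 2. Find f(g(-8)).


g(-8) = 46
f(46) = 141

141


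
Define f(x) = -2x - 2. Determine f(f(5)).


f(5) = -12
f(-12) = 22

22


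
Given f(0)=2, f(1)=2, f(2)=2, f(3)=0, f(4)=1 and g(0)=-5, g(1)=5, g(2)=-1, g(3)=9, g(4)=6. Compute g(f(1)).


f(1) = 2
g(2) = -1

-1


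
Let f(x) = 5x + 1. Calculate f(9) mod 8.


f(9) = 46
46 mod 8 = 6

6


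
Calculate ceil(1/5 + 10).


1/5 = 0.2
0.2 + 10 = 10.2
ceil(10.2) = 11

11


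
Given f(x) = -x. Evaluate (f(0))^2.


f(0) = 0
(0)^2 = 0

0


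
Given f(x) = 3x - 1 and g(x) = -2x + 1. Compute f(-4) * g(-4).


f(-4) = -13
g(-4) = 9
Product = -117

-117


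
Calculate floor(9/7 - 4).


9/7 = 1.2857
1.2857 - 4 = -2.7143
floor(-2.7143) = -3

-3


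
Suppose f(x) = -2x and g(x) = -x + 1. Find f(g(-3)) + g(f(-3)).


f(g(-3)) = -8
g(f(-3)) = -5
Sum = -13

-13


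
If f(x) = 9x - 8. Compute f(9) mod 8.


f(9) = 73
73 mod 8 = 1

1


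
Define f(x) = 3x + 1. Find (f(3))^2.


f(3) = 10
(10)^2 = 100

100


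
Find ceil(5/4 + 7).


5/4 = 1.25
1.25 + 7 = 8.25
ceil(8.25) = 9

9


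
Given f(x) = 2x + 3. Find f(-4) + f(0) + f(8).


f(-4) = -5
f(0) = 3
f(8) = 19
Sum = 17

17


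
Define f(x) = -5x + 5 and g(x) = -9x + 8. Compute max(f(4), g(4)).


f(4) = -15
g(4) = -28
max = -15

-15


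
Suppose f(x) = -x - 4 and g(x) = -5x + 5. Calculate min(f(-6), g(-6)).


f(-6) = 2
g(-6) = 35
min = 2

2


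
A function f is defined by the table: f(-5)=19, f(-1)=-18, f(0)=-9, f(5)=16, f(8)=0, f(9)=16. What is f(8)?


Reading from the table at x = 8

0


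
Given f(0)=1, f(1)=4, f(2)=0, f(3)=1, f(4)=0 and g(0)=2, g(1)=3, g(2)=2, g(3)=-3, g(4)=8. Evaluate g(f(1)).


f(1) = 4
g(4) = 8

8


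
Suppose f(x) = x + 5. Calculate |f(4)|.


f(4) = 9
|9| = 9

9


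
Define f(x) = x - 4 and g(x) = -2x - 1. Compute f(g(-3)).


g(-3) = 5
f(5) = 1

1


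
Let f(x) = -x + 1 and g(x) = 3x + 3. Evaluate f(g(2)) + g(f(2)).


-8


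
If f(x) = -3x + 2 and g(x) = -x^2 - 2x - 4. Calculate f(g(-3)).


g(-3) = -7
f(-7) = 23

23


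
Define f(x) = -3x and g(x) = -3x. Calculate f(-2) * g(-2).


f(-2) = 6
g(-2) = 6
Product = 36

36


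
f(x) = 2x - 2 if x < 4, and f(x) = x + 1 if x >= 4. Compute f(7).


7 satisfies x >= 4
f(7) = 8

8


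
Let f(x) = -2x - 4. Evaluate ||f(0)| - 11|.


7


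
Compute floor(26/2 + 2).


15


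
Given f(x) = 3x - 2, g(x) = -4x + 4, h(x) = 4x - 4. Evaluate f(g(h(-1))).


h(-1) = -8
g(-8) = 36
f(36) = 106

106


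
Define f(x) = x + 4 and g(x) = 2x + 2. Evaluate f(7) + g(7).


27


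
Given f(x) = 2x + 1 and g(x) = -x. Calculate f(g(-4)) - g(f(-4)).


f(g(-4)) = 9
g(f(-4)) = 7
Difference = 2

2


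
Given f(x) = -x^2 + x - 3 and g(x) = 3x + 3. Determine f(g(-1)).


-3


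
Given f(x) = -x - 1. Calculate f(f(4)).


f(4) = -5
f(-5) = 4

4


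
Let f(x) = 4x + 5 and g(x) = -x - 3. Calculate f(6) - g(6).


f(6) = 29
g(6) = -9
Difference = 38

38


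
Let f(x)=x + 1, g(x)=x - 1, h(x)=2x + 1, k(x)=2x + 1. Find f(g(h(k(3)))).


k(3) = 7
h(7) = 15
g(15) = 14
f(14) = 15

15


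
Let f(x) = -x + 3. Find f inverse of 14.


-11


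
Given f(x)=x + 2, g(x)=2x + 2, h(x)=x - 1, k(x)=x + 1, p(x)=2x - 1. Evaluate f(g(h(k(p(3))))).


p(3) = 5
k(5) = 6
h(6) = 5
g(5) = 12
f(12) = 14

14


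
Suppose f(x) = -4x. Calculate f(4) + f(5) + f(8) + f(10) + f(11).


f(4) = -16
f(5) = -20
f(8) = -32
f(10) = -40
f(11) = -44
Sum = -152

-152


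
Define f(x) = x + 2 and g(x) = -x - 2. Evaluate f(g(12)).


-12


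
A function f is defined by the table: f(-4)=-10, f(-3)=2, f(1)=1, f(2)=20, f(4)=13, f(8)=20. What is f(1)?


1


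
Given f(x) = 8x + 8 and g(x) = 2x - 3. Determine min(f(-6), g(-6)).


f(-6) = -40
g(-6) = -15
min = -40

-40


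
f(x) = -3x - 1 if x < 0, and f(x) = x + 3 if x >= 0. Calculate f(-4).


11


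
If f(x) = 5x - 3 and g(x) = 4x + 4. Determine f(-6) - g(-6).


f(-6) = -33
g(-6) = -20
Difference = -13

-13


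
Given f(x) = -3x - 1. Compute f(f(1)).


f(1) = -4
f(-4) = 11

11


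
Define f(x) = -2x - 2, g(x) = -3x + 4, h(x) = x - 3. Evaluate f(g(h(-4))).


h(-4) = -7
g(-7) = 25
f(25) = -52

-52


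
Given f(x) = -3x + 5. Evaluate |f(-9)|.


f(-9) = 32
|32| = 32

32


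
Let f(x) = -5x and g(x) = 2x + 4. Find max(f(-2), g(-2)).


f(-2) = 10
g(-2) = 0
max = 10

10


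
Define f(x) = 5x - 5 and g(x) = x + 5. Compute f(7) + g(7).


f(7) = 30
g(7) = 12
Sum = 42

42


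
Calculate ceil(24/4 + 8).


24/4 = 6
6 + 8 = 14
ceil(14) = 14

14


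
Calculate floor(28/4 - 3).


28/4 = 7
7 - 3 = 4
floor(4) = 4

4


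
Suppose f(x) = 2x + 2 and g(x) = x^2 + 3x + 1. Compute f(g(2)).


g(2) = 11
f(11) = 24

24


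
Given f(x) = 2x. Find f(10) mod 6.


2


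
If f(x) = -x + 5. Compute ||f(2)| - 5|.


f(2) = 3
|3| = 3
|3 - 5| = 2

2


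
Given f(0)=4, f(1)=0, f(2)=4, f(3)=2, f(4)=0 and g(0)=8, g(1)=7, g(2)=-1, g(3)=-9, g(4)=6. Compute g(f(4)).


8


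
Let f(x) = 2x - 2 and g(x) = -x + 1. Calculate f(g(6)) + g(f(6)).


f(g(6)) = -12
g(f(6)) = -9
Sum = -21

-21


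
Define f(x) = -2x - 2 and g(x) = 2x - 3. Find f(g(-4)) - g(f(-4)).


f(g(-4)) = 20
g(f(-4)) = 9
Difference = 11

11


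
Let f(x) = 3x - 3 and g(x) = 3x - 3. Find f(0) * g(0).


f(0) = -3
g(0) = -3
Product = 9

9


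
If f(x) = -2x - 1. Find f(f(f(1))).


f(1) = -3
f(-3) = 5
f(5) = -11

-11


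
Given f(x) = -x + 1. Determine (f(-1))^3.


f(-1) = 2
(2)^3 = 8

8


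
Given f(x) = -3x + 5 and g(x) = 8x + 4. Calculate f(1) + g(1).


f(1) = 2
g(1) = 12
Sum = 14

14


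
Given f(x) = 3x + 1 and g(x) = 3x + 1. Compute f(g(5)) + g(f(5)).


f(g(5)) = 49
g(f(5)) = 49
Sum = 98

98


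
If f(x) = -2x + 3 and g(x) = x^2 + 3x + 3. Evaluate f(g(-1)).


g(-1) = 1
f(1) = 1

1


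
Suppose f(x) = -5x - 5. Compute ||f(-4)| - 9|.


f(-4) = 15
|15| = 15
|15 - 9| = 6

6


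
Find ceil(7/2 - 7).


7/2 = 3.5
3.5 - 7 = -3.5
ceil(-3.5) = -3

-3


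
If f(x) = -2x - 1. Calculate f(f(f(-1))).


f(-1) = 1
f(1) = -3
f(-3) = 5

5


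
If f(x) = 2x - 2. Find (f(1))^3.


0


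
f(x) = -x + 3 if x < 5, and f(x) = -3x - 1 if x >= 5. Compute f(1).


2


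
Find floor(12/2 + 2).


12/2 = 6
6 + 2 = 8
floor(8) = 8

8


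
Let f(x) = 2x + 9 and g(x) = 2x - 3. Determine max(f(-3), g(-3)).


f(-3) = 3
g(-3) = -9
max = 3

3


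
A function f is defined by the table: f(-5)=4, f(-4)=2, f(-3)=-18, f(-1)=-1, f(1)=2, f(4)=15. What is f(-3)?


Reading from the table at x = -3

-18


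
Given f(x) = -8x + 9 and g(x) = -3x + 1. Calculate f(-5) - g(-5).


f(-5) = 49
g(-5) = 16
Difference = 33

33


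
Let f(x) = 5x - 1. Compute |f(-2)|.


f(-2) = -11
|-11| = 11

11


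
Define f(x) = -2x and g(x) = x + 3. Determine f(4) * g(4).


-56


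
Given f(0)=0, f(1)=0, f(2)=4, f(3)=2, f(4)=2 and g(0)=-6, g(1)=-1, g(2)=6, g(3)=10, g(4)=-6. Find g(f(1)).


f(1) = 0
g(0) = -6

-6


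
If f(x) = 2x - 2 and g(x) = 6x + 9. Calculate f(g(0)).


g(0) = 9
f(9) = 16

16


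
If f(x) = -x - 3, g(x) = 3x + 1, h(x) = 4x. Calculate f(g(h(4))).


h(4) = 16
g(16) = 49
f(49) = -52

-52


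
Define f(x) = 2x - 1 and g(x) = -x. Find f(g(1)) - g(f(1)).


-2


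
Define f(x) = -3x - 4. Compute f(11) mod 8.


f(11) = -37
-37 mod 8 = 3

3


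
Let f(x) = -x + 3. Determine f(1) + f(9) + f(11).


-12


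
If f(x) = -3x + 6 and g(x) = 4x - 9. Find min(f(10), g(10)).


f(10) = -24
g(10) = 31
min = -24

-24


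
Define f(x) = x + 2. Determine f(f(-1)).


f(-1) = 1
f(1) = 3

3


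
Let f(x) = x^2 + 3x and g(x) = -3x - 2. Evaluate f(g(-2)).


28


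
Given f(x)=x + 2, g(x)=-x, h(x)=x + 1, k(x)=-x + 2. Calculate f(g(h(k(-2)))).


-3


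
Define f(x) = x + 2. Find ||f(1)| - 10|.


f(1) = 3
|3| = 3
|3 - 10| = 7

7


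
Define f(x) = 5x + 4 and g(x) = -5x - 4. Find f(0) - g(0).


f(0) = 4
g(0) = -4
Difference = 8

8


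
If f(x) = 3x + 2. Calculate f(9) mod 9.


f(9) = 29
29 mod 9 = 2

2


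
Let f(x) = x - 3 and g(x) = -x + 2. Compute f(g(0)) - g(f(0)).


f(g(0)) = -1
g(f(0)) = 5
Difference = -6

-6


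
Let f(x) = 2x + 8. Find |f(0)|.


f(0) = 8
|8| = 8

8


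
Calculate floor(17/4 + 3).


17/4 = 4.25
4.25 + 3 = 7.25
floor(7.25) = 7

7


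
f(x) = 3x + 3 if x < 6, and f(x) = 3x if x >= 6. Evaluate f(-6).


-6 satisfies x < 6
f(-6) = -15

-15


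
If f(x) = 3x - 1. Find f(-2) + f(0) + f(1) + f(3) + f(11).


f(-2) = -7
f(0) = -1
f(1) = 2
f(3) = 8
f(11) = 32
Sum = 34

34


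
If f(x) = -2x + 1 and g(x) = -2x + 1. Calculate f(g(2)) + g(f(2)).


f(g(2)) = 7
g(f(2)) = 7
Sum = 14

14


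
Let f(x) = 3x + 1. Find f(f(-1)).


f(-1) = -2
f(-2) = -5

-5


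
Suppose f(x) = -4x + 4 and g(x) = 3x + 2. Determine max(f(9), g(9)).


29


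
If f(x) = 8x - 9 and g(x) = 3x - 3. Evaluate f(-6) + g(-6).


f(-6) = -57
g(-6) = -21
Sum = -78

-78


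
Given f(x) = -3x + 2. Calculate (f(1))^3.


f(1) = -1
(-1)^3 = -1

-1


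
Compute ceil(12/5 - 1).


12/5 = 2.4
2.4 - 1 = 1.4
ceil(1.4) = 2

2


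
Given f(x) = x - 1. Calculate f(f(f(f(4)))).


f(4) = 3
f(3) = 2
f(2) = 1
f(1) = 0

0


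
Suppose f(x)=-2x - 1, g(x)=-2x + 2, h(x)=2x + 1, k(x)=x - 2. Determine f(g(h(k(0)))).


k(0) = -2
h(-2) = -3
g(-3) = 8
f(8) = -17

-17


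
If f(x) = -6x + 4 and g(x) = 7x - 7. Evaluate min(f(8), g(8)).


-44


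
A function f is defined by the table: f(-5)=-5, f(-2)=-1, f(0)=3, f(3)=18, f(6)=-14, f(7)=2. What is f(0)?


Reading from the table at x = 0

3


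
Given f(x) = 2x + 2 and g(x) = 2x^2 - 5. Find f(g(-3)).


g(-3) = 13
f(13) = 28

28


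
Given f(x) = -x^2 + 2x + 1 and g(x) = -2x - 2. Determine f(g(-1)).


g(-1) = 0
f(0) = (-1)*(0)^2 + 2*(0) + 1 = 1

1


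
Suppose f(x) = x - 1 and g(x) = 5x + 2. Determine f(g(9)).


g(9) = 47
f(47) = 46

46


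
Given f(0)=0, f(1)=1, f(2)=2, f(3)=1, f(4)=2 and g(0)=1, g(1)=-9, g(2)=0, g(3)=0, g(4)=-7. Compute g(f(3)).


-9


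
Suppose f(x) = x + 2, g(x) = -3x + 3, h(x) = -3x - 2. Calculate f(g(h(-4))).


-25


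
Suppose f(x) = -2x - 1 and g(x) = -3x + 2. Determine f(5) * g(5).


f(5) = -11
g(5) = -13
Product = 143

143


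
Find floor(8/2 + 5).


8/2 = 4
4 + 5 = 9
floor(9) = 9

9


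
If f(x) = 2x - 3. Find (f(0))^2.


9


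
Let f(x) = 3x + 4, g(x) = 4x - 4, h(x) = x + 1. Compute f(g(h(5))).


h(5) = 6
g(6) = 20
f(20) = 64

64


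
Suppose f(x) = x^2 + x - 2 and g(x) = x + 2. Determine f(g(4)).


g(4) = 6
f(6) = 1*(6)^2 + 1*(6) - 2 = 40

40


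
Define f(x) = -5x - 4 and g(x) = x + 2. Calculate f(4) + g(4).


f(4) = -24
g(4) = 6
Sum = -18

-18


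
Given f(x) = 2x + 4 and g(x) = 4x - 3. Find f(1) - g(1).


f(1) = 6
g(1) = 1
Difference = 5

5


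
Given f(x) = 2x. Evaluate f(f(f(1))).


f(1) = 2
f(2) = 4
f(4) = 8

8


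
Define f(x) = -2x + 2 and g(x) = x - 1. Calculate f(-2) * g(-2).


f(-2) = 6
g(-2) = -3
Product = -18

-18


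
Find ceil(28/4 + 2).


28/4 = 7
7 + 2 = 9
ceil(9) = 9

9


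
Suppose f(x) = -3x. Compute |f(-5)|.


15


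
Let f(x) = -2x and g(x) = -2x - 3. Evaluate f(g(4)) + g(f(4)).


f(g(4)) = 22
g(f(4)) = 13
Sum = 35

35


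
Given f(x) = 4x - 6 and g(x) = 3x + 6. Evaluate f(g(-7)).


g(-7) = -15
f(-15) = -66

-66


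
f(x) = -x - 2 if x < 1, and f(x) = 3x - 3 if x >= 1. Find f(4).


4 satisfies x >= 1
f(4) = 9

9


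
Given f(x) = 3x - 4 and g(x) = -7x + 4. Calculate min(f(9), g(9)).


f(9) = 23
g(9) = -59
min = -59

-59


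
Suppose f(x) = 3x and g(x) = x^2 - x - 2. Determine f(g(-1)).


g(-1) = 0
f(0) = 0

0


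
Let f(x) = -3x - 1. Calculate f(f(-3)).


f(-3) = 8
f(8) = -25

-25


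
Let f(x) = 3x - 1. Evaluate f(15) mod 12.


f(15) = 44
44 mod 12 = 8

8


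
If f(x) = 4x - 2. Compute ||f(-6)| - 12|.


f(-6) = -26
|-26| = 26
|26 - 12| = 14

14


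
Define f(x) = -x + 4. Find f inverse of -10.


Solve -x + 4 = -10
x = (-10 - 4) / (-1) = 14

14


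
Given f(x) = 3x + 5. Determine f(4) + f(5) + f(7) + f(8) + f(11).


f(4) = 17
f(5) = 20
f(7) = 26
f(8) = 29
f(11) = 38
Sum = 130

130


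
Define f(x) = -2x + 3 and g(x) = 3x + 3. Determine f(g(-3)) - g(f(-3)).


f(g(-3)) = 15
g(f(-3)) = 30
Difference = -15

-15


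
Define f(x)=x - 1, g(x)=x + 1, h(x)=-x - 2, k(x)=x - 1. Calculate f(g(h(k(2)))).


k(2) = 1
h(1) = -3
g(-3) = -2
f(-2) = -3

-3


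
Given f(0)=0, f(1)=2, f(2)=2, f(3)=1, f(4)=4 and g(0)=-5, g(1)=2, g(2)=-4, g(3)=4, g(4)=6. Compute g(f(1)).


-4


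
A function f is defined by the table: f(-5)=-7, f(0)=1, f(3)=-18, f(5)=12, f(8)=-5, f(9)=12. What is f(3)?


-18


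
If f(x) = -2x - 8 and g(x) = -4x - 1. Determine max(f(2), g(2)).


f(2) = -12
g(2) = -9
max = -9

-9


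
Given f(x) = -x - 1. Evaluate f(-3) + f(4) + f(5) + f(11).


f(-3) = 2
f(4) = -5
f(5) = -6
f(11) = -12
Sum = -21

-21


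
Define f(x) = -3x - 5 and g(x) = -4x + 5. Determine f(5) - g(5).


f(5) = -20
g(5) = -15
Difference = -5

-5


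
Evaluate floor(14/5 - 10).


14/5 = 2.8
2.8 - 10 = -7.2
floor(-7.2) = -8

-8


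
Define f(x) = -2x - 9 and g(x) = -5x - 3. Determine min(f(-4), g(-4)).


f(-4) = -1
g(-4) = 17
min = -1

-1


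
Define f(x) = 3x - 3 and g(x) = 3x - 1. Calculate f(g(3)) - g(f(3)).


f(g(3)) = 21
g(f(3)) = 17
Difference = 4

4


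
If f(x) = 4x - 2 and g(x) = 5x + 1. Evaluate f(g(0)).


g(0) = 1
f(1) = 2

2


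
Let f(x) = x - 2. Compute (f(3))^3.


f(3) = 1
(1)^3 = 1

1


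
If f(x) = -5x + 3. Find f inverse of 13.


Solve -5x + 3 = 13
x = (13 - 3) / (-5) = -2

-2


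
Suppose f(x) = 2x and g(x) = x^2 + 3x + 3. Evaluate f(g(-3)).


g(-3) = 3
f(3) = 6

6


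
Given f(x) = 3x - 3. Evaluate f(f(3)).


f(3) = 6
f(6) = 15

15


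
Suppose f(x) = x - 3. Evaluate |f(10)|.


f(10) = 7
|7| = 7

7


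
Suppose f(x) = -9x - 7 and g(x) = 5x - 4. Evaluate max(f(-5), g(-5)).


38


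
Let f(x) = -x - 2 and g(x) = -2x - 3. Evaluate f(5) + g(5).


f(5) = -7
g(5) = -13
Sum = -20

-20


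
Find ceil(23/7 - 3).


23/7 = 3.2857
3.2857 - 3 = 0.2857
ceil(0.2857) = 1

1


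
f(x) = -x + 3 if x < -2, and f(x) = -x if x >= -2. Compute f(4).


4 satisfies x >= -2
f(4) = -4

-4


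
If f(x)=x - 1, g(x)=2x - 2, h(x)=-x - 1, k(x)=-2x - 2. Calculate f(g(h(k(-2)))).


k(-2) = 2
h(2) = -3
g(-3) = -8
f(-8) = -9

-9


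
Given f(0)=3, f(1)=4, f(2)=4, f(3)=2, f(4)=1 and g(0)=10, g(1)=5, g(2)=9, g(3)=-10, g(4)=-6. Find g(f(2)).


f(2) = 4
g(4) = -6

-6


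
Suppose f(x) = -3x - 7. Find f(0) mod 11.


4


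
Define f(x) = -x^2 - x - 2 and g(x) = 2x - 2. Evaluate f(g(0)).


g(0) = -2
f(-2) = (-1)*(-2)^2 - 1*(-2) - 2 = -4

-4


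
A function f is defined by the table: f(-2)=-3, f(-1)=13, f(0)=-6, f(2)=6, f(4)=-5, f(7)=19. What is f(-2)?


Reading from the table at x = -2

-3


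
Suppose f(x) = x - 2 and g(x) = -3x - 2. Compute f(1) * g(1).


5


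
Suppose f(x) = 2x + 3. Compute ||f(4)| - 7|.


f(4) = 11
|11| = 11
|11 - 7| = 4

4


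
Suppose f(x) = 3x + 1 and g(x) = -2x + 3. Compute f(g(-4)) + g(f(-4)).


f(g(-4)) = 34
g(f(-4)) = 25
Sum = 59

59


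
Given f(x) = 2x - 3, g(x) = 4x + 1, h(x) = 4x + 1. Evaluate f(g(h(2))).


h(2) = 9
g(9) = 37
f(37) = 71

71


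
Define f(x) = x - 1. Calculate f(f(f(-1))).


f(-1) = -2
f(-2) = -3
f(-3) = -4

-4


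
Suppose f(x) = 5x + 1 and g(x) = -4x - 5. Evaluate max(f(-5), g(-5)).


f(-5) = -24
g(-5) = 15
max = 15

15


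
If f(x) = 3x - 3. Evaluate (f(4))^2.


81


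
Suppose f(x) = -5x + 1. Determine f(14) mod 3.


f(14) = -69
-69 mod 3 = 0

0


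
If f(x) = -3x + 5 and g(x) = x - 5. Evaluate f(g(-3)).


g(-3) = -8
f(-8) = 29

29


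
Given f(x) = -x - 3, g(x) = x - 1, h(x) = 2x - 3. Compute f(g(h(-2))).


h(-2) = -7
g(-7) = -8
f(-8) = 5

5


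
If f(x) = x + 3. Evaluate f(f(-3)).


f(-3) = 0
f(0) = 3

3


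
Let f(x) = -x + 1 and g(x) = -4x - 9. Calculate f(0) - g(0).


f(0) = 1
g(0) = -9
Difference = 10

10


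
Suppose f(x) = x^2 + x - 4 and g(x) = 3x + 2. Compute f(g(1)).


g(1) = 5
f(5) = 1*(5)^2 + 1*(5) - 4 = 26

26


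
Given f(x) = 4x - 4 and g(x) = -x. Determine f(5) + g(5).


11


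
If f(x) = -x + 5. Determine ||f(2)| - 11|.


f(2) = 3
|3| = 3
|3 - 11| = 8

8


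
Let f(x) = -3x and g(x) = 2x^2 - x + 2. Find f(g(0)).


g(0) = 2
f(2) = -6

-6


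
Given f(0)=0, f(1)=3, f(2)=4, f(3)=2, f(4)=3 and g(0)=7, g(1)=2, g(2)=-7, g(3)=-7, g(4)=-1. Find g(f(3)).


f(3) = 2
g(2) = -7

-7


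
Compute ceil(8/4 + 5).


7


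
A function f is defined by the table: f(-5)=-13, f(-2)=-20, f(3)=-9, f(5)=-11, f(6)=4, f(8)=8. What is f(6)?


Reading from the table at x = 6

4


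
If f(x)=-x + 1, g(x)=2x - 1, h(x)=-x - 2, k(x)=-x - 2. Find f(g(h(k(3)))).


k(3) = -5
h(-5) = 3
g(3) = 5
f(5) = -4

-4


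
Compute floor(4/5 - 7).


4/5 = 0.8
0.8 - 7 = -6.2
floor(-6.2) = -7

-7


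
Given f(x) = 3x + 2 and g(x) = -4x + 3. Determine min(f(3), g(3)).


f(3) = 11
g(3) = -9
min = -9

-9


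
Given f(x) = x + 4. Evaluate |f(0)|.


f(0) = 4
|4| = 4

4


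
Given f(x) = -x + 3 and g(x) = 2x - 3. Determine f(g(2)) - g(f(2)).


f(g(2)) = 2
g(f(2)) = -1
Difference = 3

3


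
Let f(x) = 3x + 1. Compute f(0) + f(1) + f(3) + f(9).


f(0) = 1
f(1) = 4
f(3) = 10
f(9) = 28
Sum = 43

43


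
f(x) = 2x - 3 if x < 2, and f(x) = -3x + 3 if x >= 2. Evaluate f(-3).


-3 satisfies x < 2
f(-3) = -9

-9


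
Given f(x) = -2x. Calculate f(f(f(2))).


f(2) = -4
f(-4) = 8
f(8) = -16

-16


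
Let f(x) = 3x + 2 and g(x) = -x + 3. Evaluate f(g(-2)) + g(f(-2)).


f(g(-2)) = 17
g(f(-2)) = 7
Sum = 24

24


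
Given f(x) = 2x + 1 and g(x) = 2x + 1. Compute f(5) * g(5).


f(5) = 11
g(5) = 11
Product = 121

121


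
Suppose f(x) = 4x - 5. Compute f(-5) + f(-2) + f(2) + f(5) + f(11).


f(-5) = -25
f(-2) = -13
f(2) = 3
f(5) = 15
f(11) = 39
Sum = 19

19


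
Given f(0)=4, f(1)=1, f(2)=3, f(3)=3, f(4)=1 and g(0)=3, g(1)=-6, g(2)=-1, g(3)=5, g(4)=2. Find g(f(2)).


f(2) = 3
g(3) = 5

5


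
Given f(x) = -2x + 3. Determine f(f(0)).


f(0) = 3
f(3) = -3

-3


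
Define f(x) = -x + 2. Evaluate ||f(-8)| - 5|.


5


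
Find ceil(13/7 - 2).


13/7 = 1.8571
1.8571 - 2 = -0.1429
ceil(-0.1429) = 0

0


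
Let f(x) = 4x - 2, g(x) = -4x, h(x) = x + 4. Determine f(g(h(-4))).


h(-4) = 0
g(0) = 0
f(0) = -2

-2


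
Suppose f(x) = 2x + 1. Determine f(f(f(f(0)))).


f(0) = 1
f(1) = 3
f(3) = 7
f(7) = 15

15


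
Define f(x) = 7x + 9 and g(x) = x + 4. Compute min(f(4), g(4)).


f(4) = 37
g(4) = 8
min = 8

8


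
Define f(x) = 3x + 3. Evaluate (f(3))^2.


f(3) = 12
(12)^2 = 144

144


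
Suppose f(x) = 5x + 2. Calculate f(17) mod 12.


f(17) = 87
87 mod 12 = 3

3


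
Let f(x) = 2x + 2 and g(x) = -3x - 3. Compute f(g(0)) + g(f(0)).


f(g(0)) = -4
g(f(0)) = -9
Sum = -13

-13


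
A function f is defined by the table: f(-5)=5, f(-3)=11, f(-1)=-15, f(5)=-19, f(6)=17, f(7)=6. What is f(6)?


Reading from the table at x = 6

17


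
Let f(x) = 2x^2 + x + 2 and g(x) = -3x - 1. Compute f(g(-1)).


g(-1) = 2
f(2) = 2*(2)^2 + 1*(2) + 2 = 12

12


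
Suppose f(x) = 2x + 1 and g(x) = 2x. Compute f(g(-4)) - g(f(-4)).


f(g(-4)) = -15
g(f(-4)) = -14
Difference = -1

-1


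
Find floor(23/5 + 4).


23/5 = 4.6
4.6 + 4 = 8.6
floor(8.6) = 8

8


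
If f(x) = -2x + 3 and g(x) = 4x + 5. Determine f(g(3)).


-31


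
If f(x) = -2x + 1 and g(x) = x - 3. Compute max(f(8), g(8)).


f(8) = -15
g(8) = 5
max = 5

5


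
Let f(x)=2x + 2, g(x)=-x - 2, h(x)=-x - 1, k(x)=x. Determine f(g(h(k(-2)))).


-4


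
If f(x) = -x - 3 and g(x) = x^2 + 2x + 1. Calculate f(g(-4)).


g(-4) = 9
f(9) = -12

-12


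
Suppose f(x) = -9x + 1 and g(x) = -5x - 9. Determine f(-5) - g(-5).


f(-5) = 46
g(-5) = 16
Difference = 30

30


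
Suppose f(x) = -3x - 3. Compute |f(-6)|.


15


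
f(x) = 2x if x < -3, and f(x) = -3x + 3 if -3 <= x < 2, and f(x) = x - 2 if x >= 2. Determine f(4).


4 satisfies x >= 2
f(4) = 2

2


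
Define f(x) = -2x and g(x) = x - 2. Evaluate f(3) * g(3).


-6


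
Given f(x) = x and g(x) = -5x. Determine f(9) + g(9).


f(9) = 9
g(9) = -45
Sum = -36

-36


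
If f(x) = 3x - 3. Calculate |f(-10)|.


f(-10) = -33
|-33| = 33

33


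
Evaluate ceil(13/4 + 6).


13/4 = 3.25
3.25 + 6 = 9.25
ceil(9.25) = 10

10


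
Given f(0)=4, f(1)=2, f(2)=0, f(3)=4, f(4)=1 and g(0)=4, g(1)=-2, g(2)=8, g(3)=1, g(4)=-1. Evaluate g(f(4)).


f(4) = 1
g(1) = -2

-2


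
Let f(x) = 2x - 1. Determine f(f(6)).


f(6) = 11
f(11) = 21

21


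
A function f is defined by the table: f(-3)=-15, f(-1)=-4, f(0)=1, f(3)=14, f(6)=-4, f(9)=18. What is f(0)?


Reading from the table at x = 0

1


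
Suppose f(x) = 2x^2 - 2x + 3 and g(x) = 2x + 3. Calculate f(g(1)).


g(1) = 5
f(5) = 2*(5)^2 - 2*(5) + 3 = 43

43


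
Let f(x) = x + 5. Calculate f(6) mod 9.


f(6) = 11
11 mod 9 = 2

2


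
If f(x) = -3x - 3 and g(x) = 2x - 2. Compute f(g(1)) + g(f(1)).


f(g(1)) = -3
g(f(1)) = -14
Sum = -17

-17


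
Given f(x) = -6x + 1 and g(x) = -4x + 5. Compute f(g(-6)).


-173


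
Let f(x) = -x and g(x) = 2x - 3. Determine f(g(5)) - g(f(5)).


f(g(5)) = -7
g(f(5)) = -13
Difference = 6

6


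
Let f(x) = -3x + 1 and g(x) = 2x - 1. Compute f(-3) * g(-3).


f(-3) = 10
g(-3) = -7
Product = -70

-70


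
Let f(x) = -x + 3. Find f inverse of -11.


Solve -x + 3 = -11
x = (-11 - 3) / (-1) = 14

14


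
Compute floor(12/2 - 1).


12/2 = 6
6 - 1 = 5
floor(5) = 5

5


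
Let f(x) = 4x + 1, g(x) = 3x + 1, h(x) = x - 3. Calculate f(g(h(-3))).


h(-3) = -6
g(-6) = -17
f(-17) = -67

-67


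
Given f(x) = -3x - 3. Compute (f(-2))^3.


f(-2) = 3
(3)^3 = 27

27


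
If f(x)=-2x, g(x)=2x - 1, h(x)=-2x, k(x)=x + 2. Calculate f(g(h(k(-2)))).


k(-2) = 0
h(0) = 0
g(0) = -1
f(-1) = 2

2


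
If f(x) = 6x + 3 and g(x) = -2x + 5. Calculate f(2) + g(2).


f(2) = 15
g(2) = 1
Sum = 16

16


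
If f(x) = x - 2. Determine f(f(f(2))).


f(2) = 0
f(0) = -2
f(-2) = -4

-4


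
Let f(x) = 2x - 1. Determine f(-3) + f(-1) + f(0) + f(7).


f(-3) = -7
f(-1) = -3
f(0) = -1
f(7) = 13
Sum = 2

2


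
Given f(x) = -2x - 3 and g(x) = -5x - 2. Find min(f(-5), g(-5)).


7


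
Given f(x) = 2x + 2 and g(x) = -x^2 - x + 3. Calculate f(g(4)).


g(4) = -17
f(-17) = -32

-32


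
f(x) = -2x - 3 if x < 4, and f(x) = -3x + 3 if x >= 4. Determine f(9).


9 satisfies x >= 4
f(9) = -24

-24


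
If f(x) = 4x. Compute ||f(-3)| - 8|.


f(-3) = -12
|-12| = 12
|12 - 8| = 4

4


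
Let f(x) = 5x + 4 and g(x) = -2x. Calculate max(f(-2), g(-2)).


f(-2) = -6
g(-2) = 4
max = 4

4


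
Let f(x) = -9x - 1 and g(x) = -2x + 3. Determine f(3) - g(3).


f(3) = -28
g(3) = -3
Difference = -25

-25


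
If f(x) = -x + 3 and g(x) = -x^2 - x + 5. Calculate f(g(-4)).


g(-4) = -7
f(-7) = 10

10


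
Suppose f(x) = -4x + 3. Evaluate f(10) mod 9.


f(10) = -37
-37 mod 9 = 8

8


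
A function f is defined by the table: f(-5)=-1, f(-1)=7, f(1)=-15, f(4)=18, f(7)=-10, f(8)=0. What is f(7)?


Reading from the table at x = 7

-10


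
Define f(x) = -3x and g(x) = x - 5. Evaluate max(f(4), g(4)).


f(4) = -12
g(4) = -1
max = -1

-1


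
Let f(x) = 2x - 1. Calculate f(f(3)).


f(3) = 5
f(5) = 9

9


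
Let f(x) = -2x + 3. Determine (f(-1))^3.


125


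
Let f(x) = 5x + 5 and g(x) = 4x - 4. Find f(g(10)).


g(10) = 36
f(36) = 185

185


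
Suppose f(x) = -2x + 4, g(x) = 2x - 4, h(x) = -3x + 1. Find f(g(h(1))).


h(1) = -2
g(-2) = -8
f(-8) = 20

20


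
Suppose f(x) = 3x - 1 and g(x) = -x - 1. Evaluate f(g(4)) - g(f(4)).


f(g(4)) = -16
g(f(4)) = -12
Difference = -4

-4


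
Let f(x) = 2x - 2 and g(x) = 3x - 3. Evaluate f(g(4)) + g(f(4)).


f(g(4)) = 16
g(f(4)) = 15
Sum = 31

31


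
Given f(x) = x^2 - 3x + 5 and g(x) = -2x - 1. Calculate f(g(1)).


g(1) = -3
f(-3) = 1*(-3)^2 - 3*(-3) + 5 = 23

23


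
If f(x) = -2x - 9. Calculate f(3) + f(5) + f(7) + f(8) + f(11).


f(3) = -15
f(5) = -19
f(7) = -23
f(8) = -25
f(11) = -31
Sum = -113

-113


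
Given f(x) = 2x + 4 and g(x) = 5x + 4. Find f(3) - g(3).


f(3) = 10
g(3) = 19
Difference = -9

-9


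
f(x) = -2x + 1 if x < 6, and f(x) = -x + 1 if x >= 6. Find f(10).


10 satisfies x >= 6
f(10) = -9

-9


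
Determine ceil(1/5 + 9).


1/5 = 0.2
0.2 + 9 = 9.2
ceil(9.2) = 10

10


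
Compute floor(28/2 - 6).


28/2 = 14
14 - 6 = 8
floor(8) = 8

8


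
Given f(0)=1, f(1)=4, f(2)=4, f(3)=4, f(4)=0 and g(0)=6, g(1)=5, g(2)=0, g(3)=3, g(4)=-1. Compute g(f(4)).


f(4) = 0
g(0) = 6

6


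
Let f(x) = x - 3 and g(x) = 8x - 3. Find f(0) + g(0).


-6


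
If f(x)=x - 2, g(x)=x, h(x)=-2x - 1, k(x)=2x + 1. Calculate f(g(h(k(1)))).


k(1) = 3
h(3) = -7
g(-7) = -7
f(-7) = -9

-9


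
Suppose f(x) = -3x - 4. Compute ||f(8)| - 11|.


f(8) = -28
|-28| = 28
|28 - 11| = 17

17


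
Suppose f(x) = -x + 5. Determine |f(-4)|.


f(-4) = 9
|9| = 9

9


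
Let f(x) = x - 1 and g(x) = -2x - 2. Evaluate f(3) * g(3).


f(3) = 2
g(3) = -8
Product = -16

-16


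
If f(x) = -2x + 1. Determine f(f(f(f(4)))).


f(4) = -7
f(-7) = 15
f(15) = -29
f(-29) = 59

59


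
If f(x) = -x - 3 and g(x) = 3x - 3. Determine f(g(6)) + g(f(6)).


-48


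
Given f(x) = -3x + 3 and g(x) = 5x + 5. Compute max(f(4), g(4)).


f(4) = -9
g(4) = 25
max = 25

25


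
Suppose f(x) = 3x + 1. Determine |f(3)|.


f(3) = 10
|10| = 10

10


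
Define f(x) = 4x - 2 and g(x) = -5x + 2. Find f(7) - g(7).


f(7) = 26
g(7) = -33
Difference = 59

59


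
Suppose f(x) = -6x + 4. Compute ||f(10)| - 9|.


f(10) = -56
|-56| = 56
|56 - 9| = 47

47


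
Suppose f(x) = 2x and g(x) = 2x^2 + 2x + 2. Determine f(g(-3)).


g(-3) = 14
f(14) = 28

28


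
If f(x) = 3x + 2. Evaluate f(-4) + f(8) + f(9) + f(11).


f(-4) = -10
f(8) = 26
f(9) = 29
f(11) = 35
Sum = 80

80


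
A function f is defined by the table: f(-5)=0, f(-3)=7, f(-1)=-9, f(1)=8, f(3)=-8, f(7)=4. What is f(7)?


Reading from the table at x = 7

4


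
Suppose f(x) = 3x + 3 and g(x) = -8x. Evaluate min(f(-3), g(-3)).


f(-3) = -6
g(-3) = 24
min = -6

-6


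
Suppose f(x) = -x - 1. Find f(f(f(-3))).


f(-3) = 2
f(2) = -3
f(-3) = 2

2


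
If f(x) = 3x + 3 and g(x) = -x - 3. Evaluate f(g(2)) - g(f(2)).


0


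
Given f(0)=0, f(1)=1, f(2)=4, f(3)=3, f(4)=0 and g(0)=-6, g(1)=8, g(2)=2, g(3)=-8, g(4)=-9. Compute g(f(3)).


f(3) = 3
g(3) = -8

-8


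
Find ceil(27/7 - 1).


3


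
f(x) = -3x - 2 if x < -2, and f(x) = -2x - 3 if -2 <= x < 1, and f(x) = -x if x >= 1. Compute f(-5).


13


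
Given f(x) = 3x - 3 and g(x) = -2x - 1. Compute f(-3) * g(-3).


f(-3) = -12
g(-3) = 5
Product = -60

-60


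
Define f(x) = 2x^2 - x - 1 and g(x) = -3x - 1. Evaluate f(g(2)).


g(2) = -7
f(-7) = 2*(-7)^2 - 1*(-7) - 1 = 104

104


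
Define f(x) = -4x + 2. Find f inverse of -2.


Solve -4x + 2 = -2
x = (-2 - 2) / (-4) = 1

1


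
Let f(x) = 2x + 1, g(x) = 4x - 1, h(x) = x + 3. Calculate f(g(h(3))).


47


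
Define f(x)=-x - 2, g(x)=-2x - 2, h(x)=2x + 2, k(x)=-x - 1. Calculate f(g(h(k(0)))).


k(0) = -1
h(-1) = 0
g(0) = -2
f(-2) = 0

0


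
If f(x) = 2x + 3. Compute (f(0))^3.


f(0) = 3
(3)^3 = 27

27


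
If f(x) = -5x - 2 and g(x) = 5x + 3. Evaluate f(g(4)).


-117


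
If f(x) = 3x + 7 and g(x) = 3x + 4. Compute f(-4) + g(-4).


-13


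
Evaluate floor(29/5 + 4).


29/5 = 5.8
5.8 + 4 = 9.8
floor(9.8) = 9

9


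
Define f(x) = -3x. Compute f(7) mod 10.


9


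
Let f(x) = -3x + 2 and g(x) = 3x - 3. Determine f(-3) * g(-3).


f(-3) = 11
g(-3) = -12
Product = -132

-132


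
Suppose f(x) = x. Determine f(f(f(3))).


f(3) = 3
f(3) = 3
f(3) = 3

3


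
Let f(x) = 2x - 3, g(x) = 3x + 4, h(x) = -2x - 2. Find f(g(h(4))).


h(4) = -10
g(-10) = -26
f(-26) = -55

-55


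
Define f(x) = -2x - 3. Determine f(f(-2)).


f(-2) = 1
f(1) = -5

-5


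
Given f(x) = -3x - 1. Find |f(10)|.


f(10) = -31
|-31| = 31

31


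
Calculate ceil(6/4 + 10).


6/4 = 1.5
1.5 + 10 = 11.5
ceil(11.5) = 12

12


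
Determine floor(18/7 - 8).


18/7 = 2.5714
2.5714 - 8 = -5.4286
floor(-5.4286) = -6

-6


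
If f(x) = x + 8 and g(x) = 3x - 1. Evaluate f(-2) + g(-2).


f(-2) = 6
g(-2) = -7
Sum = -1

-1


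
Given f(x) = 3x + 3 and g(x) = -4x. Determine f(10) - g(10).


f(10) = 33
g(10) = -40
Difference = 73

73


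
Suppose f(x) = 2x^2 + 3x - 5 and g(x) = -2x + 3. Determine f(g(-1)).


g(-1) = 5
f(5) = 2*(5)^2 + 3*(5) - 5 = 60

60


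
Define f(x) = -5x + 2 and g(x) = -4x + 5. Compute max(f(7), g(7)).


f(7) = -33
g(7) = -23
max = -23

-23


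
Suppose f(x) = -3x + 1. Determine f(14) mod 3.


f(14) = -41
-41 mod 3 = 1

1


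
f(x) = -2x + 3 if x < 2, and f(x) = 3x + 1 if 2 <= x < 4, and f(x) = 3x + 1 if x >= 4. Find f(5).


5 satisfies x >= 4
f(5) = 16

16


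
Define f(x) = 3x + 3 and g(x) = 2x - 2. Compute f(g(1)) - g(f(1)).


f(g(1)) = 3
g(f(1)) = 10
Difference = -7

-7


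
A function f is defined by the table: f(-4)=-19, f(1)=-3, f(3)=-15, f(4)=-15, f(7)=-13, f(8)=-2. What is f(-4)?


Reading from the table at x = -4

-19


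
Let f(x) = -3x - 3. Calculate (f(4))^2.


f(4) = -15
(-15)^2 = 225

225


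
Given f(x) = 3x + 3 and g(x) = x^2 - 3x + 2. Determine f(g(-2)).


39


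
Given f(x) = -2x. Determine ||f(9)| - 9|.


f(9) = -18
|-18| = 18
|18 - 9| = 9

9


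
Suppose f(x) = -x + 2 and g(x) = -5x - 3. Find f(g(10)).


g(10) = -53
f(-53) = 55

55


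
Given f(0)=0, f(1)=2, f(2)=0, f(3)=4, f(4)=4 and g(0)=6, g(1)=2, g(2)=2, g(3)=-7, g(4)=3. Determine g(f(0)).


f(0) = 0
g(0) = 6

6


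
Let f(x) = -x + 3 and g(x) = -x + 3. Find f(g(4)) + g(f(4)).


f(g(4)) = 4
g(f(4)) = 4
Sum = 8

8


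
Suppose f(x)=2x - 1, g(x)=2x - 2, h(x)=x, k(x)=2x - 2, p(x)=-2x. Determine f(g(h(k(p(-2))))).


19


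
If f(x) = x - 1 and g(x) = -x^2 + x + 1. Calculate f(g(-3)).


g(-3) = -11
f(-11) = -12

-12


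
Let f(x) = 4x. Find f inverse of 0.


Solve 4x = 0
x = (0) / 4 = 0

0


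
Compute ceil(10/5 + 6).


10/5 = 2
2 + 6 = 8
ceil(8) = 8

8


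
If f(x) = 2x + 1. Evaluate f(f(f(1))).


f(1) = 3
f(3) = 7
f(7) = 15

15


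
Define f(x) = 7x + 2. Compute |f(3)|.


f(3) = 23
|23| = 23

23


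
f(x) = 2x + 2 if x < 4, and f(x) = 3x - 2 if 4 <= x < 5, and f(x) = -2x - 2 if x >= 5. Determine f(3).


8


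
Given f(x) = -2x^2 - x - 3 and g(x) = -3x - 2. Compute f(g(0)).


g(0) = -2
f(-2) = (-2)*(-2)^2 - 1*(-2) - 3 = -9

-9


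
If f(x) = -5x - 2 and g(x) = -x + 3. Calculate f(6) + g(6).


-35


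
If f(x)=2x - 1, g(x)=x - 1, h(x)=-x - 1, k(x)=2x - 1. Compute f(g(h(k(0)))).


k(0) = -1
h(-1) = 0
g(0) = -1
f(-1) = -3

-3


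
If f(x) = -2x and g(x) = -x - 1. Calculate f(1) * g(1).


f(1) = -2
g(1) = -2
Product = 4

4


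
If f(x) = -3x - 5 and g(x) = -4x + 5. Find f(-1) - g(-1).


-11


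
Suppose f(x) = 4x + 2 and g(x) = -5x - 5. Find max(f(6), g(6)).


f(6) = 26
g(6) = -35
max = 26

26


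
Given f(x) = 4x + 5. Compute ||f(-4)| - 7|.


f(-4) = -11
|-11| = 11
|11 - 7| = 4

4


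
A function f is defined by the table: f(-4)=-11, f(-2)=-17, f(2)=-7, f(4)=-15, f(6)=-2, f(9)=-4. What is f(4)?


Reading from the table at x = 4

-15


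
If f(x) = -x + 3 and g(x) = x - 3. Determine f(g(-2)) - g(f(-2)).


f(g(-2)) = 8
g(f(-2)) = 2
Difference = 6

6


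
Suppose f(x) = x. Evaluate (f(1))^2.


f(1) = 1
(1)^2 = 1

1


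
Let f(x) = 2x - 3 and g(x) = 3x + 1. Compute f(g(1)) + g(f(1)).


f(g(1)) = 5
g(f(1)) = -2
Sum = 3

3


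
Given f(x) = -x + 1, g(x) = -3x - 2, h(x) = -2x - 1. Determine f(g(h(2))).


h(2) = -5
g(-5) = 13
f(13) = -12

-12


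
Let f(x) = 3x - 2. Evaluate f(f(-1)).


f(-1) = -5
f(-5) = -17

-17


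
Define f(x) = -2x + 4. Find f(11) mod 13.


8


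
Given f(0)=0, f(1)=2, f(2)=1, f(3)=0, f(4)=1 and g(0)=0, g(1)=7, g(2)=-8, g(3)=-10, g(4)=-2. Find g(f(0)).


f(0) = 0
g(0) = 0

0


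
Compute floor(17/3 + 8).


17/3 = 5.6667
5.6667 + 8 = 13.6667
floor(13.6667) = 13

13


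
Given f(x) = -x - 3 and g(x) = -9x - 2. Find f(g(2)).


g(2) = -20
f(-20) = 17

17


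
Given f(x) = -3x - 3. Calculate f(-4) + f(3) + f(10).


f(-4) = 9
f(3) = -12
f(10) = -33
Sum = -36

-36


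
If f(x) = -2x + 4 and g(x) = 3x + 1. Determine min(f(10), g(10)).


-16


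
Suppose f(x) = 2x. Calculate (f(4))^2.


64


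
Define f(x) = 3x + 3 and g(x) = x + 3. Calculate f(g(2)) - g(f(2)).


f(g(2)) = 18
g(f(2)) = 12
Difference = 6

6


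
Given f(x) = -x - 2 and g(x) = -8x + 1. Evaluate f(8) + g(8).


f(8) = -10
g(8) = -63
Sum = -73

-73


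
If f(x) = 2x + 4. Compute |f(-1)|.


f(-1) = 2
|2| = 2

2


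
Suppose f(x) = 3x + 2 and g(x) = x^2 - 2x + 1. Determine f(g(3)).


g(3) = 4
f(4) = 14

14


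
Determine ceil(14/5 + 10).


13


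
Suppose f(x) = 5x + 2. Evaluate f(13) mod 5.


f(13) = 67
67 mod 5 = 2

2


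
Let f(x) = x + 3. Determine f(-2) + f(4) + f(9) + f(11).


f(-2) = 1
f(4) = 7
f(9) = 12
f(11) = 14
Sum = 34

34


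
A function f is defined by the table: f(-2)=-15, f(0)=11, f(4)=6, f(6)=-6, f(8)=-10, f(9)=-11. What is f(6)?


Reading from the table at x = 6

-6


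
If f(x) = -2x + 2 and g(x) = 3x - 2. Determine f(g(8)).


-42


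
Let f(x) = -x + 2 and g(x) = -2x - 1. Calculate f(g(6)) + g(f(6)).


f(g(6)) = 15
g(f(6)) = 7
Sum = 22

22


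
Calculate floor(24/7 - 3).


0


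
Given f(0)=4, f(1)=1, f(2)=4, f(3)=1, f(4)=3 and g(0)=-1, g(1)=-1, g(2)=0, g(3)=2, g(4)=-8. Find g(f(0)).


-8


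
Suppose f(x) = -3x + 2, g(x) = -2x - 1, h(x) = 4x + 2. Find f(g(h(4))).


h(4) = 18
g(18) = -37
f(-37) = 113

113


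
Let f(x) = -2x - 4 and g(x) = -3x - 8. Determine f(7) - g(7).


f(7) = -18
g(7) = -29
Difference = 11

11


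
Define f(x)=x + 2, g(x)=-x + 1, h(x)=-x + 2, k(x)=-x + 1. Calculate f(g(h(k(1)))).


k(1) = 0
h(0) = 2
g(2) = -1
f(-1) = 1

1


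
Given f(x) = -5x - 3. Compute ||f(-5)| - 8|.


14


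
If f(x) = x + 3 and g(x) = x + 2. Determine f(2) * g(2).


20
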